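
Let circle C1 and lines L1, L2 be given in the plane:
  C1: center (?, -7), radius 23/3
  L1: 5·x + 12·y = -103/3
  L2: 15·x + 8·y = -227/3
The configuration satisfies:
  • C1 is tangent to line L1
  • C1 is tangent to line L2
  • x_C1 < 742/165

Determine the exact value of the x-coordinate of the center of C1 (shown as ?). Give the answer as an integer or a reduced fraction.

-10

1. [C1‖L1]  x_C1² − (298/15)x_C1 − 896/3 = 0  ⇒  x_C1 = -10 or 448/15
2. [C1‖L2]  x_C1² + (118/45)x_C1 − 664/9 = 0  ⇒  x_C1 = -10 or 332/45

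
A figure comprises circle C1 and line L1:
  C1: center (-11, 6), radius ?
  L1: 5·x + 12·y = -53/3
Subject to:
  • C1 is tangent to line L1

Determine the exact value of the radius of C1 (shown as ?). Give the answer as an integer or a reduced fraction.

1. [C1‖L1]  r_C1² − 64/9 = 0  ⇒  r_C1 = 8/3 (r>0 drops 1)

8/3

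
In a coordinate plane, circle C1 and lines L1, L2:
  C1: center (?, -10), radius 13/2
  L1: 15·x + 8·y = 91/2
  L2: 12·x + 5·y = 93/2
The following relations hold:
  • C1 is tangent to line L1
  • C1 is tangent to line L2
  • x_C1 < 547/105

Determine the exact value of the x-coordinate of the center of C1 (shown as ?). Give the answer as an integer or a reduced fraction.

1

1. [C1‖L1]  x_C1² − (251/15)x_C1 + 236/15 = 0  ⇒  x_C1 = 1 or 236/15
2. [C1‖L2]  x_C1² − (193/12)x_C1 + 181/12 = 0  ⇒  x_C1 = 1 or 181/12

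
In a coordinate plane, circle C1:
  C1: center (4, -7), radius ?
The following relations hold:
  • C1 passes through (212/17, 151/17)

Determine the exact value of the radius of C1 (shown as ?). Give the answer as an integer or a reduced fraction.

18

1. [C1∋P]  r_C1² − 324 = 0  ⇒  r_C1 = 18 (r>0 drops 1)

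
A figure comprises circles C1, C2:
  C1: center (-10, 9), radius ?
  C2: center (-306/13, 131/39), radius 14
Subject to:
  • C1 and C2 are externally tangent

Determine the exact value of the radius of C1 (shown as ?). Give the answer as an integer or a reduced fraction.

2/3

1. [ext C1·C2]  r_C1² + 28r_C1 − 172/9 = 0  ⇒  r_C1 = 2/3 (r>0 drops 1)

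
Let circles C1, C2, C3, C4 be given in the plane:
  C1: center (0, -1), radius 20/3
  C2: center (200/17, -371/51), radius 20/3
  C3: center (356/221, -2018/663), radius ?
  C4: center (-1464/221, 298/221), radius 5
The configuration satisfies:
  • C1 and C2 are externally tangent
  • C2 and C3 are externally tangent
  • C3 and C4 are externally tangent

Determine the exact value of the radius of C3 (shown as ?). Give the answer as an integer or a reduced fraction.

1. [ext C2·C3]  r_C3² + (40/3)r_C3 − 689/9 = 0  ⇒  r_C3 = 13/3 (r>0 drops 1)
2. [ext C3·C4]  r_C3² + 10r_C3 − 559/9 = 0  ⇒  r_C3 = 13/3 (r>0 drops 1)

13/3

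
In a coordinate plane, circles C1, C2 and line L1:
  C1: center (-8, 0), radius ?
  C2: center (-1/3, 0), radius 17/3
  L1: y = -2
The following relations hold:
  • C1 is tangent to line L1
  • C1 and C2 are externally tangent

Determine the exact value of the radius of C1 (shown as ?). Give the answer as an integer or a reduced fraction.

2

1. [C1‖L1]  r_C1² − 4 = 0  ⇒  r_C1 = 2 (r>0 drops 1)
2. [ext C1·C2]  r_C1² + (34/3)r_C1 − 80/3 = 0  ⇒  r_C1 = 2 (r>0 drops 1)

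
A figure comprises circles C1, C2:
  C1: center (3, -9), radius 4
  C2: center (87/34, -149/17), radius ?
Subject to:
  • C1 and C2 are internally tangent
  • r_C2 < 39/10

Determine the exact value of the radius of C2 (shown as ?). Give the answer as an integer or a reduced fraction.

7/2

1. [int C1,C2]  r_C2² − 8r_C2 + 63/4 = 0  ⇒  r_C2 = 7/2 or 9/2
2. given r_C2 < 39/10: keep 7/2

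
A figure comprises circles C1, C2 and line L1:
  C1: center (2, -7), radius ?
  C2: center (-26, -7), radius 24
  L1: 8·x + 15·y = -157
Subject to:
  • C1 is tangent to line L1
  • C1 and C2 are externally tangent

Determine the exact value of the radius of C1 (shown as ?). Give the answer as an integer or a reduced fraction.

4

1. [C1‖L1]  r_C1² − 16 = 0  ⇒  r_C1 = 4 (r>0 drops 1)
2. [ext C1·C2]  r_C1² + 48r_C1 − 208 = 0  ⇒  r_C1 = 4 (r>0 drops 1)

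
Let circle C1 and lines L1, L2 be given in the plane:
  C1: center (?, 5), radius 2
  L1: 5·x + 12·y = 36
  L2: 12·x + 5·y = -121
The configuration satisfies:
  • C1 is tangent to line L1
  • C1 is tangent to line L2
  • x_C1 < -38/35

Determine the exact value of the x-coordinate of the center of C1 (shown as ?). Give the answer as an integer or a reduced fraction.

-10

1. [C1‖L1]  x_C1² + (48/5)x_C1 − 4 = 0  ⇒  x_C1 = -10 or 2/5
2. [C1‖L2]  x_C1² + (73/3)x_C1 + 430/3 = 0  ⇒  x_C1 = -43/3 or -10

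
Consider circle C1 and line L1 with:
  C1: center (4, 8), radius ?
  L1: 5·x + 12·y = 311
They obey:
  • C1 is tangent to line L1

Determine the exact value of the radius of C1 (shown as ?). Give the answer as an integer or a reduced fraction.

1. [C1‖L1]  r_C1² − 225 = 0  ⇒  r_C1 = 15 (r>0 drops 1)

15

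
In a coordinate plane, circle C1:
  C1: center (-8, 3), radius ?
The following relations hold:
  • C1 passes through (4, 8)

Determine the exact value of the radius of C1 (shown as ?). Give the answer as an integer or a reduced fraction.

13

1. [C1∋P]  r_C1² − 169 = 0  ⇒  r_C1 = 13 (r>0 drops 1)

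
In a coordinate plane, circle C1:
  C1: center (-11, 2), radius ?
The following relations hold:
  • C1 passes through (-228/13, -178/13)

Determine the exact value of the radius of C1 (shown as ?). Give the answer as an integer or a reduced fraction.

17

1. [C1∋P]  r_C1² − 289 = 0  ⇒  r_C1 = 17 (r>0 drops 1)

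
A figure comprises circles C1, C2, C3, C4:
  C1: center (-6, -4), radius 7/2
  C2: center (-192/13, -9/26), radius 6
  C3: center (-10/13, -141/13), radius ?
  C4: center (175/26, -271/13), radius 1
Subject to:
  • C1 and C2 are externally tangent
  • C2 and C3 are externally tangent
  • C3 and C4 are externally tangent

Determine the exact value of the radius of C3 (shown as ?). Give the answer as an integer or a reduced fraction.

23/2

1. [ext C2·C3]  r_C3² + 12r_C3 − 1081/4 = 0  ⇒  r_C3 = 23/2 (r>0 drops 1)
2. [ext C3·C4]  r_C3² + 2r_C3 − 621/4 = 0  ⇒  r_C3 = 23/2 (r>0 drops 1)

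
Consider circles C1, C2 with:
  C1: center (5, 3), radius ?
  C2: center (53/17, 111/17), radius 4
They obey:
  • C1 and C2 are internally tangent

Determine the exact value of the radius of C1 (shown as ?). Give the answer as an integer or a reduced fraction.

8

1. [int C1,C2]  r_C1² − 8r_C1 = 0  ⇒  r_C1 = 8 (r>0 drops 1)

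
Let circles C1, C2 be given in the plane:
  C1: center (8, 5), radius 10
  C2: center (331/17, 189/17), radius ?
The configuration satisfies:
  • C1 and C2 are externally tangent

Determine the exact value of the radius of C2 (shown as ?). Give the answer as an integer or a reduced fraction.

1. [ext C1·C2]  r_C2² + 20r_C2 − 69 = 0  ⇒  r_C2 = 3 (r>0 drops 1)

3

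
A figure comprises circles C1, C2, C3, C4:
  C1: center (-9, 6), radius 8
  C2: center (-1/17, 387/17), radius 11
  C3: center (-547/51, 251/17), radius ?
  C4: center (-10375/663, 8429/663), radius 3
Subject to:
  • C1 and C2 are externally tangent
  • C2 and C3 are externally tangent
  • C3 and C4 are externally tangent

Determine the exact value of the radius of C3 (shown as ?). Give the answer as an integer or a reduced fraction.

1. [ext C2·C3]  r_C3² + 22r_C3 − 511/9 = 0  ⇒  r_C3 = 7/3 (r>0 drops 1)
2. [ext C3·C4]  r_C3² + 6r_C3 − 175/9 = 0  ⇒  r_C3 = 7/3 (r>0 drops 1)

7/3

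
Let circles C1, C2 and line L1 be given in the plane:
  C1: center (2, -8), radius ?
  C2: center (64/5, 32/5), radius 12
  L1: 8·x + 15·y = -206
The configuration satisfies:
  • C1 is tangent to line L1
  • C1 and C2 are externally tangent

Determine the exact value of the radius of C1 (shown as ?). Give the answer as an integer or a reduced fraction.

6

1. [C1‖L1]  r_C1² − 36 = 0  ⇒  r_C1 = 6 (r>0 drops 1)
2. [ext C1·C2]  r_C1² + 24r_C1 − 180 = 0  ⇒  r_C1 = 6 (r>0 drops 1)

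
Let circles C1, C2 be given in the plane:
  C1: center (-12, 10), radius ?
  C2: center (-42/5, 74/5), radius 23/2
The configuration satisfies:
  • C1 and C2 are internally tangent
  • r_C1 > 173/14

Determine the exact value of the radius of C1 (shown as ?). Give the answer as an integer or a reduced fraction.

35/2

1. [int C1,C2]  r_C1² − 23r_C1 + 385/4 = 0  ⇒  r_C1 = 11/2 or 35/2
2. given r_C1 > 173/14: keep 35/2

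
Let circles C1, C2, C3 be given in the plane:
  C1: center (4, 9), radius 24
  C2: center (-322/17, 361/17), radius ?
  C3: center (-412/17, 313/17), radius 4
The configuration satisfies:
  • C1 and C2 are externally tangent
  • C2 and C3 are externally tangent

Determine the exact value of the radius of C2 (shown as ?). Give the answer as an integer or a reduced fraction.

2

1. [ext C1·C2]  r_C2² + 48r_C2 − 100 = 0  ⇒  r_C2 = 2 (r>0 drops 1)
2. [ext C2·C3]  r_C2² + 8r_C2 − 20 = 0  ⇒  r_C2 = 2 (r>0 drops 1)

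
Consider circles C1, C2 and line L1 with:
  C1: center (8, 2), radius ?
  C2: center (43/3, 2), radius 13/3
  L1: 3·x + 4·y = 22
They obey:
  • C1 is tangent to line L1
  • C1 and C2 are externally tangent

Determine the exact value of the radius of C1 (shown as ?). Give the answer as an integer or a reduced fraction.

2

1. [C1‖L1]  r_C1² − 4 = 0  ⇒  r_C1 = 2 (r>0 drops 1)
2. [ext C1·C2]  r_C1² + (26/3)r_C1 − 64/3 = 0  ⇒  r_C1 = 2 (r>0 drops 1)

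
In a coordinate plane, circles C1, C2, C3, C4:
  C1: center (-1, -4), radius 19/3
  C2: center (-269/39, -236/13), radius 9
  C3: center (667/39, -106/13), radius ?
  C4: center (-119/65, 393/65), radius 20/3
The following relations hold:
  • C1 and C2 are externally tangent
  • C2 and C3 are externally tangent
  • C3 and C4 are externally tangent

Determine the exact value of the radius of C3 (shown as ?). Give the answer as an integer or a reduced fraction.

1. [ext C2·C3]  r_C3² + 18r_C3 − 595 = 0  ⇒  r_C3 = 17 (r>0 drops 1)
2. [ext C3·C4]  r_C3² + (40/3)r_C3 − 1547/3 = 0  ⇒  r_C3 = 17 (r>0 drops 1)

17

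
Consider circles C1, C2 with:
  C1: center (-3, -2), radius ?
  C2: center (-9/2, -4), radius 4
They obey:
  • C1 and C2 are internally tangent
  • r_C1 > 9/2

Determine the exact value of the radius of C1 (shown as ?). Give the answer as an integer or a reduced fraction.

13/2

1. [int C1,C2]  r_C1² − 8r_C1 + 39/4 = 0  ⇒  r_C1 = 3/2 or 13/2
2. given r_C1 > 9/2: keep 13/2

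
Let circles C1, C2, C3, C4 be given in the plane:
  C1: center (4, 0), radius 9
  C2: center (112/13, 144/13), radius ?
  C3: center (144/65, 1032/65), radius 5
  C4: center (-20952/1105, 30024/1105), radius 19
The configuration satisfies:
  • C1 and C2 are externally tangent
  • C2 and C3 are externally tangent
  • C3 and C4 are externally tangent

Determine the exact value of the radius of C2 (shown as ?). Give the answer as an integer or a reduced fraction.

3

1. [ext C1·C2]  r_C2² + 18r_C2 − 63 = 0  ⇒  r_C2 = 3 (r>0 drops 1)
2. [ext C2·C3]  r_C2² + 10r_C2 − 39 = 0  ⇒  r_C2 = 3 (r>0 drops 1)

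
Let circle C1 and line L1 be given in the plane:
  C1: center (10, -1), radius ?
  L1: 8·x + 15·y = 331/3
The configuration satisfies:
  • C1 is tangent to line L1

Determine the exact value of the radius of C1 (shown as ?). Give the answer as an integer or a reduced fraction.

1. [C1‖L1]  r_C1² − 64/9 = 0  ⇒  r_C1 = 8/3 (r>0 drops 1)

8/3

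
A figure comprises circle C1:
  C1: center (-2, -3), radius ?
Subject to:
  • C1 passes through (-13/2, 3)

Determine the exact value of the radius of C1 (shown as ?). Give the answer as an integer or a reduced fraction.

15/2

1. [C1∋P]  r_C1² − 225/4 = 0  ⇒  r_C1 = 15/2 (r>0 drops 1)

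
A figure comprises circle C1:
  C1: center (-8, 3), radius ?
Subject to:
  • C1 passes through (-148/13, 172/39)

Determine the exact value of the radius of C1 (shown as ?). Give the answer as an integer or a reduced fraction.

1. [C1∋P]  r_C1² − 121/9 = 0  ⇒  r_C1 = 11/3 (r>0 drops 1)

11/3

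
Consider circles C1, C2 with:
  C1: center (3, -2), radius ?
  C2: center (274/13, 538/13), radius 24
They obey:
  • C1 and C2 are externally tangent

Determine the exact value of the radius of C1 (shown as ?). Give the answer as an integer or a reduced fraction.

23

1. [ext C1·C2]  r_C1² + 48r_C1 − 1633 = 0  ⇒  r_C1 = 23 (r>0 drops 1)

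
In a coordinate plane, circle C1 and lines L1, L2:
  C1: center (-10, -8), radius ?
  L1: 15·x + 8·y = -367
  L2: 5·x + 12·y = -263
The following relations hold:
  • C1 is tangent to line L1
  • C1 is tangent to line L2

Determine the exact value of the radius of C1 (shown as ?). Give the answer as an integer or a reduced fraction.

9

1. [C1‖L1]  r_C1² − 81 = 0  ⇒  r_C1 = 9 (r>0 drops 1)
2. [C1‖L2]  r_C1² − 81 = 0  ⇒  r_C1 = 9 (r>0 drops 1)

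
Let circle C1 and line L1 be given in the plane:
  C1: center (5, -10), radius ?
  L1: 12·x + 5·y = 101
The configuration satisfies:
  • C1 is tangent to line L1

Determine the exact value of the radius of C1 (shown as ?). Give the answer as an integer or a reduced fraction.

1. [C1‖L1]  r_C1² − 49 = 0  ⇒  r_C1 = 7 (r>0 drops 1)

7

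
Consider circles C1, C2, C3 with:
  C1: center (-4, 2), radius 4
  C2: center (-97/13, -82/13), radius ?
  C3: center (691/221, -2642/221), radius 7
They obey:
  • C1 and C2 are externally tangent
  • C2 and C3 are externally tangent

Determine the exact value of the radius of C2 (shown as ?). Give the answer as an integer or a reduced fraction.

5

1. [ext C1·C2]  r_C2² + 8r_C2 − 65 = 0  ⇒  r_C2 = 5 (r>0 drops 1)
2. [ext C2·C3]  r_C2² + 14r_C2 − 95 = 0  ⇒  r_C2 = 5 (r>0 drops 1)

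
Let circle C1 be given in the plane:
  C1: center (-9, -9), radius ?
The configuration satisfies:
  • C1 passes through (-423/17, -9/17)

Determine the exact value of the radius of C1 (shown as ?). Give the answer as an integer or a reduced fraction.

18

1. [C1∋P]  r_C1² − 324 = 0  ⇒  r_C1 = 18 (r>0 drops 1)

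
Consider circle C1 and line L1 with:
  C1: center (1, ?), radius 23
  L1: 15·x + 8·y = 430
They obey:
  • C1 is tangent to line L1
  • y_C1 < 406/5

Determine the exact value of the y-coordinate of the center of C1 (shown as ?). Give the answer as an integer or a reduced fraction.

3

1. [C1‖L1]  y_C1² − (415/4)y_C1 + 1209/4 = 0  ⇒  y_C1 = 3 or 403/4
2. given y_C1 < 406/5: keep 3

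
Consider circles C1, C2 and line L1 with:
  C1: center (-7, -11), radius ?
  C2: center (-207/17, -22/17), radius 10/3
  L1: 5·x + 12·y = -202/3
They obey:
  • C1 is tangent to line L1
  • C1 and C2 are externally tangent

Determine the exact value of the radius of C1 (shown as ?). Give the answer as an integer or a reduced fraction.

23/3

1. [C1‖L1]  r_C1² − 529/9 = 0  ⇒  r_C1 = 23/3 (r>0 drops 1)
2. [ext C1·C2]  r_C1² + (20/3)r_C1 − 989/9 = 0  ⇒  r_C1 = 23/3 (r>0 drops 1)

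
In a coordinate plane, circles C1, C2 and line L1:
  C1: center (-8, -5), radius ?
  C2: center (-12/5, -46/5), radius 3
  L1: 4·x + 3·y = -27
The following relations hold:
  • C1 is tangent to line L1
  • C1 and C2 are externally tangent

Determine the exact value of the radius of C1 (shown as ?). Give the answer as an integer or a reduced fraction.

4

1. [C1‖L1]  r_C1² − 16 = 0  ⇒  r_C1 = 4 (r>0 drops 1)
2. [ext C1·C2]  r_C1² + 6r_C1 − 40 = 0  ⇒  r_C1 = 4 (r>0 drops 1)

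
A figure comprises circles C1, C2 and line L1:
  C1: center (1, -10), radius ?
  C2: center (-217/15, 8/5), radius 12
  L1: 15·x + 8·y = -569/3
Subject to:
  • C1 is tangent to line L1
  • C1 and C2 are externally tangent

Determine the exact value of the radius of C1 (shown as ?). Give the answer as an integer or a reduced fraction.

22/3

1. [C1‖L1]  r_C1² − 484/9 = 0  ⇒  r_C1 = 22/3 (r>0 drops 1)
2. [ext C1·C2]  r_C1² + 24r_C1 − 2068/9 = 0  ⇒  r_C1 = 22/3 (r>0 drops 1)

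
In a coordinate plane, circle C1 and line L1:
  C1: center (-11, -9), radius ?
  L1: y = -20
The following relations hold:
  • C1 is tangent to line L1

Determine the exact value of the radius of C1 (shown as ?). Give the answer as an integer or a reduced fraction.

11

1. [C1‖L1]  r_C1² − 121 = 0  ⇒  r_C1 = 11 (r>0 drops 1)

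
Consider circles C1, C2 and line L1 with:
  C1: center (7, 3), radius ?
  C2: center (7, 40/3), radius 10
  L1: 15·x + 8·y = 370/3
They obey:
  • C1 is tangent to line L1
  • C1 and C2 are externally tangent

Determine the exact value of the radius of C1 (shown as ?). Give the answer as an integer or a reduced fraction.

1/3

1. [C1‖L1]  r_C1² − 1/9 = 0  ⇒  r_C1 = 1/3 (r>0 drops 1)
2. [ext C1·C2]  r_C1² + 20r_C1 − 61/9 = 0  ⇒  r_C1 = 1/3 (r>0 drops 1)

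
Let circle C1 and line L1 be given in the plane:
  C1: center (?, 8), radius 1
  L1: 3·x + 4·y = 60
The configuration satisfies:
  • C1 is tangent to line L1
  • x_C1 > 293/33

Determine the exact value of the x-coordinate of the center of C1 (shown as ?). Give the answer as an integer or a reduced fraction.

1. [C1‖L1]  x_C1² − (56/3)x_C1 + 253/3 = 0  ⇒  x_C1 = 23/3 or 11
2. given x_C1 > 293/33: keep 11

11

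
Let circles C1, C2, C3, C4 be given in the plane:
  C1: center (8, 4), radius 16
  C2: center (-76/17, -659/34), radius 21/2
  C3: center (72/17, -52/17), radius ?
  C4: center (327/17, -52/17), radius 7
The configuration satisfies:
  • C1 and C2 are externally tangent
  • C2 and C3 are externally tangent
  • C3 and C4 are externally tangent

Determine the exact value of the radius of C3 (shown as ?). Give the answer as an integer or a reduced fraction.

8

1. [ext C2·C3]  r_C3² + 21r_C3 − 232 = 0  ⇒  r_C3 = 8 (r>0 drops 1)
2. [ext C3·C4]  r_C3² + 14r_C3 − 176 = 0  ⇒  r_C3 = 8 (r>0 drops 1)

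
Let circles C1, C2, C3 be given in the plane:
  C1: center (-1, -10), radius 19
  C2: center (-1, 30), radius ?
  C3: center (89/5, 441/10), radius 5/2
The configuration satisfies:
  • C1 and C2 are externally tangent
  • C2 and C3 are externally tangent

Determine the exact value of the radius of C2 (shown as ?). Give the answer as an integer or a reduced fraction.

1. [ext C1·C2]  r_C2² + 38r_C2 − 1239 = 0  ⇒  r_C2 = 21 (r>0 drops 1)
2. [ext C2·C3]  r_C2² + 5r_C2 − 546 = 0  ⇒  r_C2 = 21 (r>0 drops 1)

21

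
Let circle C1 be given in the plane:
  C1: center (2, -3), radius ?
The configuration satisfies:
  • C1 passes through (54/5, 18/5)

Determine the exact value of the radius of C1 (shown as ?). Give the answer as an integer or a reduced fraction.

11

1. [C1∋P]  r_C1² − 121 = 0  ⇒  r_C1 = 11 (r>0 drops 1)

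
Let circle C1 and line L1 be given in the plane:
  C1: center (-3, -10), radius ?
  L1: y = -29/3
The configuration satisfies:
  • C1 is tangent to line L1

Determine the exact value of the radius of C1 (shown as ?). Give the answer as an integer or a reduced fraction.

1. [C1‖L1]  r_C1² − 1/9 = 0  ⇒  r_C1 = 1/3 (r>0 drops 1)

1/3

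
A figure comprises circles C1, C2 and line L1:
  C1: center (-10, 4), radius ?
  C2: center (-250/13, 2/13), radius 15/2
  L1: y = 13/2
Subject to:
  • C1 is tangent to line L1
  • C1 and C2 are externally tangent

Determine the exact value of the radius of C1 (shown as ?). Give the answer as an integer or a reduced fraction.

1. [C1‖L1]  r_C1² − 25/4 = 0  ⇒  r_C1 = 5/2 (r>0 drops 1)
2. [ext C1·C2]  r_C1² + 15r_C1 − 175/4 = 0  ⇒  r_C1 = 5/2 (r>0 drops 1)

5/2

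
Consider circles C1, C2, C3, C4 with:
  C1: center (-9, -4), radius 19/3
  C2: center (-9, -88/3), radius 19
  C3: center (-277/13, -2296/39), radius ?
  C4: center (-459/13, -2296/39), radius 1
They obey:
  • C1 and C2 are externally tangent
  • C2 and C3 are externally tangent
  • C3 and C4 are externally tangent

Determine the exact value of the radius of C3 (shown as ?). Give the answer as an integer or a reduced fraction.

13

1. [ext C2·C3]  r_C3² + 38r_C3 − 663 = 0  ⇒  r_C3 = 13 (r>0 drops 1)
2. [ext C3·C4]  r_C3² + 2r_C3 − 195 = 0  ⇒  r_C3 = 13 (r>0 drops 1)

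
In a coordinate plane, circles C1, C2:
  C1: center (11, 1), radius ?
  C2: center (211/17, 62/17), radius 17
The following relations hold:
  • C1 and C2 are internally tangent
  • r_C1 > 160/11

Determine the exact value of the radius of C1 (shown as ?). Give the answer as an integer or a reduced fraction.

20

1. [int C1,C2]  r_C1² − 34r_C1 + 280 = 0  ⇒  r_C1 = 14 or 20
2. given r_C1 > 160/11: keep 20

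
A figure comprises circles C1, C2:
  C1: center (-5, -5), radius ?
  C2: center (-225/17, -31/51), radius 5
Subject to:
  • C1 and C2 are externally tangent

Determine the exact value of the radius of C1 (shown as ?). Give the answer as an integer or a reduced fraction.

1. [ext C1·C2]  r_C1² + 10r_C1 − 559/9 = 0  ⇒  r_C1 = 13/3 (r>0 drops 1)

13/3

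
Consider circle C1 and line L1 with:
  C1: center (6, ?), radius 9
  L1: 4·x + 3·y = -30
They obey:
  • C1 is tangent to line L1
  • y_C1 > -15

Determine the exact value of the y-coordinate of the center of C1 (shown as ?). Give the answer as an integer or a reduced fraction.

1. [C1‖L1]  y_C1² + 36y_C1 + 99 = 0  ⇒  y_C1 = -33 or -3
2. given y_C1 > -15: keep -3

-3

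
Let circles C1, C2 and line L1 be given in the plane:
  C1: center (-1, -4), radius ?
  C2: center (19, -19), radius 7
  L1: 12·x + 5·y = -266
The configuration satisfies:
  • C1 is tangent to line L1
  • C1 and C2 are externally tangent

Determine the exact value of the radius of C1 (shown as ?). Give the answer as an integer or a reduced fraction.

18

1. [C1‖L1]  r_C1² − 324 = 0  ⇒  r_C1 = 18 (r>0 drops 1)
2. [ext C1·C2]  r_C1² + 14r_C1 − 576 = 0  ⇒  r_C1 = 18 (r>0 drops 1)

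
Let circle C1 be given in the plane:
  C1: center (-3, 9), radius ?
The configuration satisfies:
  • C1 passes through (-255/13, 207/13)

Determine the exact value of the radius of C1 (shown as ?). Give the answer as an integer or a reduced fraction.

18

1. [C1∋P]  r_C1² − 324 = 0  ⇒  r_C1 = 18 (r>0 drops 1)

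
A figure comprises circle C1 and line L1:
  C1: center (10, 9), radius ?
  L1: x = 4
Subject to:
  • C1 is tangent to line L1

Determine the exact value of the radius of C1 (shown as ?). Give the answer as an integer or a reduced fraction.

6

1. [C1‖L1]  r_C1² − 36 = 0  ⇒  r_C1 = 6 (r>0 drops 1)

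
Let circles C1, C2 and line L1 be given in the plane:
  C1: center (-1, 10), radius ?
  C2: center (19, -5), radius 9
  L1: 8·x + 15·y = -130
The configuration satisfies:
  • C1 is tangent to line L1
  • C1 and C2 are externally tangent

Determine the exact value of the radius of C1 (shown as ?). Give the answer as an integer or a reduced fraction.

16

1. [C1‖L1]  r_C1² − 256 = 0  ⇒  r_C1 = 16 (r>0 drops 1)
2. [ext C1·C2]  r_C1² + 18r_C1 − 544 = 0  ⇒  r_C1 = 16 (r>0 drops 1)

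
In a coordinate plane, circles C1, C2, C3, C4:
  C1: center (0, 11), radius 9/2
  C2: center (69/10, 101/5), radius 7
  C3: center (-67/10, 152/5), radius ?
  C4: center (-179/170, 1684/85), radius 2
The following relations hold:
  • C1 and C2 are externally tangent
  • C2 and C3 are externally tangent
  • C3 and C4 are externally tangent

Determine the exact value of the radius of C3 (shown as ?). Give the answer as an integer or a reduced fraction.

1. [ext C2·C3]  r_C3² + 14r_C3 − 240 = 0  ⇒  r_C3 = 10 (r>0 drops 1)
2. [ext C3·C4]  r_C3² + 4r_C3 − 140 = 0  ⇒  r_C3 = 10 (r>0 drops 1)

10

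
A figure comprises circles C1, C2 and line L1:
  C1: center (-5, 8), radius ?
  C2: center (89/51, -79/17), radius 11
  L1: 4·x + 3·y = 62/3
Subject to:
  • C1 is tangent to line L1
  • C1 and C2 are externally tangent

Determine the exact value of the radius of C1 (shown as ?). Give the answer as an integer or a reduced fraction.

10/3

1. [C1‖L1]  r_C1² − 100/9 = 0  ⇒  r_C1 = 10/3 (r>0 drops 1)
2. [ext C1·C2]  r_C1² + 22r_C1 − 760/9 = 0  ⇒  r_C1 = 10/3 (r>0 drops 1)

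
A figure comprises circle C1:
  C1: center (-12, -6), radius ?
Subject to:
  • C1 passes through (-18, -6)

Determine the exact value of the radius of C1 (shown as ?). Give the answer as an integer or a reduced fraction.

1. [C1∋P]  r_C1² − 36 = 0  ⇒  r_C1 = 6 (r>0 drops 1)

6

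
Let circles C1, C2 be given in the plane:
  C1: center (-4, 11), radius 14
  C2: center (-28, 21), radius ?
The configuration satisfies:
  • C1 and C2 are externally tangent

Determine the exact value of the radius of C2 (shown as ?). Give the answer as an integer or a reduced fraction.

1. [ext C1·C2]  r_C2² + 28r_C2 − 480 = 0  ⇒  r_C2 = 12 (r>0 drops 1)

12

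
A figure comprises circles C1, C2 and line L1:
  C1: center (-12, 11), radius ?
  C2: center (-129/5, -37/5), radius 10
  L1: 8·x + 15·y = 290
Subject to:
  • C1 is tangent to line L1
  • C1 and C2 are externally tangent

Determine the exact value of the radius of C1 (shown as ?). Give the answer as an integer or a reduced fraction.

1. [C1‖L1]  r_C1² − 169 = 0  ⇒  r_C1 = 13 (r>0 drops 1)
2. [ext C1·C2]  r_C1² + 20r_C1 − 429 = 0  ⇒  r_C1 = 13 (r>0 drops 1)

13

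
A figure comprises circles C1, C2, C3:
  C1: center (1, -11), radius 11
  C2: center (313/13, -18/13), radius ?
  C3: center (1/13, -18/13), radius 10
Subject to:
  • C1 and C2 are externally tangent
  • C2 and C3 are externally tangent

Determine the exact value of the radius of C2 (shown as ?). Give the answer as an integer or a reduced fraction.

14

1. [ext C1·C2]  r_C2² + 22r_C2 − 504 = 0  ⇒  r_C2 = 14 (r>0 drops 1)
2. [ext C2·C3]  r_C2² + 20r_C2 − 476 = 0  ⇒  r_C2 = 14 (r>0 drops 1)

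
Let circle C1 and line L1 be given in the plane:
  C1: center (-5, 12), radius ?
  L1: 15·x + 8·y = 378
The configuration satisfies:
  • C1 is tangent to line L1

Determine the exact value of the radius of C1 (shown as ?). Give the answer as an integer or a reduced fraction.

21

1. [C1‖L1]  r_C1² − 441 = 0  ⇒  r_C1 = 21 (r>0 drops 1)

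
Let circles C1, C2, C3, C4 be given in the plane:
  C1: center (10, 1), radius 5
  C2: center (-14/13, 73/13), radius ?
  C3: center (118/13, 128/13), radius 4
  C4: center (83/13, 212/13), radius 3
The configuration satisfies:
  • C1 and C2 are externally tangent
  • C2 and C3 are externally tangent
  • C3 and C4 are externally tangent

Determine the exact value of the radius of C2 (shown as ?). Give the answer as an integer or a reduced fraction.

7

1. [ext C1·C2]  r_C2² + 10r_C2 − 119 = 0  ⇒  r_C2 = 7 (r>0 drops 1)
2. [ext C2·C3]  r_C2² + 8r_C2 − 105 = 0  ⇒  r_C2 = 7 (r>0 drops 1)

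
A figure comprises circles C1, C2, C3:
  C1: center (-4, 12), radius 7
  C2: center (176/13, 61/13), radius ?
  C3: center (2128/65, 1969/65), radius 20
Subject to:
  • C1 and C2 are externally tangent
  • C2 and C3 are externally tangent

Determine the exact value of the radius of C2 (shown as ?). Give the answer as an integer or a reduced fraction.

1. [ext C1·C2]  r_C2² + 14r_C2 − 312 = 0  ⇒  r_C2 = 12 (r>0 drops 1)
2. [ext C2·C3]  r_C2² + 40r_C2 − 624 = 0  ⇒  r_C2 = 12 (r>0 drops 1)

12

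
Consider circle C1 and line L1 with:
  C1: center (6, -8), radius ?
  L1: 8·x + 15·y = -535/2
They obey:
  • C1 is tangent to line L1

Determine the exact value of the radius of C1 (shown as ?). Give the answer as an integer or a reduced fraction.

1. [C1‖L1]  r_C1² − 529/4 = 0  ⇒  r_C1 = 23/2 (r>0 drops 1)

23/2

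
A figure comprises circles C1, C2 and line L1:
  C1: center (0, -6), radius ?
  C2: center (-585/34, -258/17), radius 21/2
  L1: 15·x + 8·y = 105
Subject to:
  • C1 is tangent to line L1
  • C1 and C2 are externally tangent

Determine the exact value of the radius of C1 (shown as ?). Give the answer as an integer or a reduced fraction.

9

1. [C1‖L1]  r_C1² − 81 = 0  ⇒  r_C1 = 9 (r>0 drops 1)
2. [ext C1·C2]  r_C1² + 21r_C1 − 270 = 0  ⇒  r_C1 = 9 (r>0 drops 1)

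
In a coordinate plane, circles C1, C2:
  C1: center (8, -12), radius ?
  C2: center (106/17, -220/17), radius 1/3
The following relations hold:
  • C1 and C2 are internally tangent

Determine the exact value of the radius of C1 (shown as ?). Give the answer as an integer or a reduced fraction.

7/3

1. [int C1,C2]  r_C1² − (2/3)r_C1 − 35/9 = 0  ⇒  r_C1 = 7/3 (r>0 drops 1)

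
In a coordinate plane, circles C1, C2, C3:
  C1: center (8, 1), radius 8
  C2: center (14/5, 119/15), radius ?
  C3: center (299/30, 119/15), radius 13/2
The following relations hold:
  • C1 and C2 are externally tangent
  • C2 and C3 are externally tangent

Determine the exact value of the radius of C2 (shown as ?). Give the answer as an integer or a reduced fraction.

1. [ext C1·C2]  r_C2² + 16r_C2 − 100/9 = 0  ⇒  r_C2 = 2/3 (r>0 drops 1)
2. [ext C2·C3]  r_C2² + 13r_C2 − 82/9 = 0  ⇒  r_C2 = 2/3 (r>0 drops 1)

2/3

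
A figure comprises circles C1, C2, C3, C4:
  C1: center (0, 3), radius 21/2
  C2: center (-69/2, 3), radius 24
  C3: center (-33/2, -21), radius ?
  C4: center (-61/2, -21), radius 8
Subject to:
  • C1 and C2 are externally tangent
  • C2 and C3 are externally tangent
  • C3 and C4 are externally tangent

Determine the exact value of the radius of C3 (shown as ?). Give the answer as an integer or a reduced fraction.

6

1. [ext C2·C3]  r_C3² + 48r_C3 − 324 = 0  ⇒  r_C3 = 6 (r>0 drops 1)
2. [ext C3·C4]  r_C3² + 16r_C3 − 132 = 0  ⇒  r_C3 = 6 (r>0 drops 1)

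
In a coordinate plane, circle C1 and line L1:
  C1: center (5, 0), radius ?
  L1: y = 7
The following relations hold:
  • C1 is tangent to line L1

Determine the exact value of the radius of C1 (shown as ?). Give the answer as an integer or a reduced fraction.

7

1. [C1‖L1]  r_C1² − 49 = 0  ⇒  r_C1 = 7 (r>0 drops 1)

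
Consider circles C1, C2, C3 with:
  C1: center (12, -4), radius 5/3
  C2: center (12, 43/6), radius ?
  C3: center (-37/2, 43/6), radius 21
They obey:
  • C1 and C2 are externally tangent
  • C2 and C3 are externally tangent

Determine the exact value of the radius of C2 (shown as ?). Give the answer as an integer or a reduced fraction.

1. [ext C1·C2]  r_C2² + (10/3)r_C2 − 1463/12 = 0  ⇒  r_C2 = 19/2 (r>0 drops 1)
2. [ext C2·C3]  r_C2² + 42r_C2 − 1957/4 = 0  ⇒  r_C2 = 19/2 (r>0 drops 1)

19/2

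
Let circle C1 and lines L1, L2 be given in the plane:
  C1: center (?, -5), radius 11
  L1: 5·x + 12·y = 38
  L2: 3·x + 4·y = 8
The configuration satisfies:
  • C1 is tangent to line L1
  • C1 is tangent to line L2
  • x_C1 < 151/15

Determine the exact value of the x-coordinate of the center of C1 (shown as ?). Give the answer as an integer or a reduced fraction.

-9

1. [C1‖L1]  x_C1² − (196/5)x_C1 − 2169/5 = 0  ⇒  x_C1 = -9 or 241/5
2. [C1‖L2]  x_C1² − (56/3)x_C1 − 249 = 0  ⇒  x_C1 = -9 or 83/3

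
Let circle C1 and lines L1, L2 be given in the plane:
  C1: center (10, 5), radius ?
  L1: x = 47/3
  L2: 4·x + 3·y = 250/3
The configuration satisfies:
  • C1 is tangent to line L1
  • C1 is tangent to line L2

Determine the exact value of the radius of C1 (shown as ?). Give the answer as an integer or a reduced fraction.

1. [C1‖L1]  r_C1² − 289/9 = 0  ⇒  r_C1 = 17/3 (r>0 drops 1)
2. [C1‖L2]  r_C1² − 289/9 = 0  ⇒  r_C1 = 17/3 (r>0 drops 1)

17/3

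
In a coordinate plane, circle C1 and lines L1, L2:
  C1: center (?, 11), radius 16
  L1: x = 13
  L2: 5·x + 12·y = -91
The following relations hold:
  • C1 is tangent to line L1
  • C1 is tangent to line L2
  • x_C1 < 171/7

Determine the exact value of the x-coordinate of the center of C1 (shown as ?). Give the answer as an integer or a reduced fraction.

-3

1. [C1‖L1]  x_C1² − 26x_C1 − 87 = 0  ⇒  x_C1 = -3 or 29
2. [C1‖L2]  x_C1² + (446/5)x_C1 + 1293/5 = 0  ⇒  x_C1 = -431/5 or -3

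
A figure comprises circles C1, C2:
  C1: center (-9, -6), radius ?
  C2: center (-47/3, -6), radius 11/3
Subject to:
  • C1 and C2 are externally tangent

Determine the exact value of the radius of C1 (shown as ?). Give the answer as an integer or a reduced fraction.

1. [ext C1·C2]  r_C1² + (22/3)r_C1 − 31 = 0  ⇒  r_C1 = 3 (r>0 drops 1)

3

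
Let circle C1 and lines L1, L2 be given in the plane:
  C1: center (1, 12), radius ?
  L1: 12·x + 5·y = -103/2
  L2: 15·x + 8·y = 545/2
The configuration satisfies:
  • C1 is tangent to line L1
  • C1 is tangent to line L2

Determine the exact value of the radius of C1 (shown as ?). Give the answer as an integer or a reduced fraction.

19/2

1. [C1‖L1]  r_C1² − 361/4 = 0  ⇒  r_C1 = 19/2 (r>0 drops 1)
2. [C1‖L2]  r_C1² − 361/4 = 0  ⇒  r_C1 = 19/2 (r>0 drops 1)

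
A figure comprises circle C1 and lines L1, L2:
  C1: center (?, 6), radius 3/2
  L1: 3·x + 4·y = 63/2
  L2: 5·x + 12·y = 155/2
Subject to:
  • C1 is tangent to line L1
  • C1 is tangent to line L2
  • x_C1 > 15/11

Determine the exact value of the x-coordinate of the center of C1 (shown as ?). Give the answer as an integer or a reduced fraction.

1. [C1‖L1]  x_C1² − 5x_C1 = 0  ⇒  x_C1 = 0 or 5
2. [C1‖L2]  x_C1² − (11/5)x_C1 − 14 = 0  ⇒  x_C1 = -14/5 or 5

5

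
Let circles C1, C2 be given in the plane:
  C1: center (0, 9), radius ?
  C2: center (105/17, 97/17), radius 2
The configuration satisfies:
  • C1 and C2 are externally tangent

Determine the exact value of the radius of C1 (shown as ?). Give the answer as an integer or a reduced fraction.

1. [ext C1·C2]  r_C1² + 4r_C1 − 45 = 0  ⇒  r_C1 = 5 (r>0 drops 1)

5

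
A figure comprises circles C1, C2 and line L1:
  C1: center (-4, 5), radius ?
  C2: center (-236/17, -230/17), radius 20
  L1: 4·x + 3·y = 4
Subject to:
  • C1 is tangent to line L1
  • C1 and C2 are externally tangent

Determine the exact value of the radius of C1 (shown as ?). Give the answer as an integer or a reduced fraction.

1

1. [C1‖L1]  r_C1² − 1 = 0  ⇒  r_C1 = 1 (r>0 drops 1)
2. [ext C1·C2]  r_C1² + 40r_C1 − 41 = 0  ⇒  r_C1 = 1 (r>0 drops 1)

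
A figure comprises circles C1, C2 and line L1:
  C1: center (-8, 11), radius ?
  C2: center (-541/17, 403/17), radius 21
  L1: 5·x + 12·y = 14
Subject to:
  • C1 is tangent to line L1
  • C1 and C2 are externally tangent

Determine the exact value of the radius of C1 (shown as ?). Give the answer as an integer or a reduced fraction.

6

1. [C1‖L1]  r_C1² − 36 = 0  ⇒  r_C1 = 6 (r>0 drops 1)
2. [ext C1·C2]  r_C1² + 42r_C1 − 288 = 0  ⇒  r_C1 = 6 (r>0 drops 1)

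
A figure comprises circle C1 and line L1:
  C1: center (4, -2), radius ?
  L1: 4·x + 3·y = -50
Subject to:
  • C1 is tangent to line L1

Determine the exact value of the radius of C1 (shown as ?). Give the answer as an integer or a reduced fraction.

1. [C1‖L1]  r_C1² − 144 = 0  ⇒  r_C1 = 12 (r>0 drops 1)

12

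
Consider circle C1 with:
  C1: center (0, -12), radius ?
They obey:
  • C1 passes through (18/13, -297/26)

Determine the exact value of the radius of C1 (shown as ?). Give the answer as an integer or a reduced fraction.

1. [C1∋P]  r_C1² − 9/4 = 0  ⇒  r_C1 = 3/2 (r>0 drops 1)

3/2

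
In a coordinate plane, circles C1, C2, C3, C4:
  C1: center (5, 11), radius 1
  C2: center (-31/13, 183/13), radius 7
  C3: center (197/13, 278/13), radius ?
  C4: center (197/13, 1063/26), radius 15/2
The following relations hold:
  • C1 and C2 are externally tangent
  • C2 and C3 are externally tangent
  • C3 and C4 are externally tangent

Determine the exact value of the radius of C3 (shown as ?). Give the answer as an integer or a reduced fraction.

1. [ext C2·C3]  r_C3² + 14r_C3 − 312 = 0  ⇒  r_C3 = 12 (r>0 drops 1)
2. [ext C3·C4]  r_C3² + 15r_C3 − 324 = 0  ⇒  r_C3 = 12 (r>0 drops 1)

12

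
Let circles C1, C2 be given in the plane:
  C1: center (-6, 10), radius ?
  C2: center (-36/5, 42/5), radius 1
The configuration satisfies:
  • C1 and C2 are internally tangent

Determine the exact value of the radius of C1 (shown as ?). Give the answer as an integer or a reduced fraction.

1. [int C1,C2]  r_C1² − 2r_C1 − 3 = 0  ⇒  r_C1 = 3 (r>0 drops 1)

3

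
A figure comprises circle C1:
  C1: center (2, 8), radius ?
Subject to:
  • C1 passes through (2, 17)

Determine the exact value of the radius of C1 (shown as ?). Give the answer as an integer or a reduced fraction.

1. [C1∋P]  r_C1² − 81 = 0  ⇒  r_C1 = 9 (r>0 drops 1)

9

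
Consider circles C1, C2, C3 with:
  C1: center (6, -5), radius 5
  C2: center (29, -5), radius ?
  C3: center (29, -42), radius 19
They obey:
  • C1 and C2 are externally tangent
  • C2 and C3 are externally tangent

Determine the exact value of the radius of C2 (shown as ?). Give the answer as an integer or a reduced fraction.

18

1. [ext C1·C2]  r_C2² + 10r_C2 − 504 = 0  ⇒  r_C2 = 18 (r>0 drops 1)
2. [ext C2·C3]  r_C2² + 38r_C2 − 1008 = 0  ⇒  r_C2 = 18 (r>0 drops 1)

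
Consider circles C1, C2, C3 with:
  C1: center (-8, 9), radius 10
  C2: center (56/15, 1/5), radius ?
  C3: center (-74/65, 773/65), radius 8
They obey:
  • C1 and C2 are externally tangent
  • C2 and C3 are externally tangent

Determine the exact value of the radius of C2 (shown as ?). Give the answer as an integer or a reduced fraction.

14/3

1. [ext C1·C2]  r_C2² + 20r_C2 − 1036/9 = 0  ⇒  r_C2 = 14/3 (r>0 drops 1)
2. [ext C2·C3]  r_C2² + 16r_C2 − 868/9 = 0  ⇒  r_C2 = 14/3 (r>0 drops 1)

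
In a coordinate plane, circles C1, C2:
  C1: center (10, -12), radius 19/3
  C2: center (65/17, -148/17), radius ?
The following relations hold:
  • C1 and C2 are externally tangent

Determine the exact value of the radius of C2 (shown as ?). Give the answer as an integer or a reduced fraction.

2/3

1. [ext C1·C2]  r_C2² + (38/3)r_C2 − 80/9 = 0  ⇒  r_C2 = 2/3 (r>0 drops 1)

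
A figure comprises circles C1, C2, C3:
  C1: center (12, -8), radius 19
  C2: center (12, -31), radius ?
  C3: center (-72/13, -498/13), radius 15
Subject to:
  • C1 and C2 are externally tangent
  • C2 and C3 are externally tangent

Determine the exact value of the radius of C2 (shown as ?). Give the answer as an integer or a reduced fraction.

1. [ext C1·C2]  r_C2² + 38r_C2 − 168 = 0  ⇒  r_C2 = 4 (r>0 drops 1)
2. [ext C2·C3]  r_C2² + 30r_C2 − 136 = 0  ⇒  r_C2 = 4 (r>0 drops 1)

4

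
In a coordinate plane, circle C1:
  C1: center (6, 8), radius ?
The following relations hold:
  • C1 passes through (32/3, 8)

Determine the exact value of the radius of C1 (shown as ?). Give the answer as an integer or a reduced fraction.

14/3

1. [C1∋P]  r_C1² − 196/9 = 0  ⇒  r_C1 = 14/3 (r>0 drops 1)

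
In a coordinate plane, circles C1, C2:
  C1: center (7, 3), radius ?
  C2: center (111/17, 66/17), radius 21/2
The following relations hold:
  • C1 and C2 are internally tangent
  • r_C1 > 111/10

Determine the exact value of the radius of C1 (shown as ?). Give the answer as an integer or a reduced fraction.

23/2

1. [int C1,C2]  r_C1² − 21r_C1 + 437/4 = 0  ⇒  r_C1 = 19/2 or 23/2
2. given r_C1 > 111/10: keep 23/2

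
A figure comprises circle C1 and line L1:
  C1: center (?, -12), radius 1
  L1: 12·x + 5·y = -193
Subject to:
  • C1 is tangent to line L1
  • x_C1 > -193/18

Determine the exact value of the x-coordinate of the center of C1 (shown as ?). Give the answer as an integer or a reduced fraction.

1. [C1‖L1]  x_C1² + (133/6)x_C1 + 365/3 = 0  ⇒  x_C1 = -73/6 or -10
2. given x_C1 > -193/18: keep -10

-10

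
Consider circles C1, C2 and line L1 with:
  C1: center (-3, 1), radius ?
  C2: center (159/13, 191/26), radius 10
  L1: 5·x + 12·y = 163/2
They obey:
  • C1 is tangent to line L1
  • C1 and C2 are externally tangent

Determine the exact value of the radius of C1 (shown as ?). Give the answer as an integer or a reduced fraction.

1. [C1‖L1]  r_C1² − 169/4 = 0  ⇒  r_C1 = 13/2 (r>0 drops 1)
2. [ext C1·C2]  r_C1² + 20r_C1 − 689/4 = 0  ⇒  r_C1 = 13/2 (r>0 drops 1)

13/2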